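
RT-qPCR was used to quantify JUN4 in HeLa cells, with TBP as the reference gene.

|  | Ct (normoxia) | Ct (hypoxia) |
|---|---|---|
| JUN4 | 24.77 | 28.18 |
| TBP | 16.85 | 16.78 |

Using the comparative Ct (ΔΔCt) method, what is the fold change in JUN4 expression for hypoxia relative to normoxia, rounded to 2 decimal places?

ΔCt(normoxia) = 24.770 − 16.850 = 7.920
ΔCt(hypoxia) = 28.180 − 16.780 = 11.400
ΔΔCt = 11.400 − 7.920 = 3.480
Fold change = 2^(−3.480) = 0.090

0.09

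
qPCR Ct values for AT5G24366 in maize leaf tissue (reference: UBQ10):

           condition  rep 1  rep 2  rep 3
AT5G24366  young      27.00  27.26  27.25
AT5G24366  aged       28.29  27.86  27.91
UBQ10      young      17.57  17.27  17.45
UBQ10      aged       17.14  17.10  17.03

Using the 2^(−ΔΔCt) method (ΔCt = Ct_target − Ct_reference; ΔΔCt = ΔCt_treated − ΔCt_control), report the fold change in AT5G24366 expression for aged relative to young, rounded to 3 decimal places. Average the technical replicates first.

Mean Ct: AT5G24366 young 27.170; AT5G24366 aged 28.020; UBQ10 young 17.430; UBQ10 aged 17.090
ΔCt(young) = 27.170 − 17.430 = 9.740
ΔCt(aged) = 28.020 − 17.090 = 10.930
ΔΔCt = 10.930 − 9.740 = 1.190
Fold change = 2^(−1.190) = 0.4383

0.438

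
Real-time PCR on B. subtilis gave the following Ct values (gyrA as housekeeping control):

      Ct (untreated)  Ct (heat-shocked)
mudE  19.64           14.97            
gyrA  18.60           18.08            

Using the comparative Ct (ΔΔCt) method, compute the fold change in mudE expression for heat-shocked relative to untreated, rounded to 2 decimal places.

17.75

ΔCt(untreated) = 19.640 − 18.600 = 1.040
ΔCt(heat-shocked) = 14.970 − 18.080 = -3.110
ΔΔCt = -3.110 − 1.040 = -4.150
Fold change = 2^(−(-4.150)) = 2^4.150 = 17.753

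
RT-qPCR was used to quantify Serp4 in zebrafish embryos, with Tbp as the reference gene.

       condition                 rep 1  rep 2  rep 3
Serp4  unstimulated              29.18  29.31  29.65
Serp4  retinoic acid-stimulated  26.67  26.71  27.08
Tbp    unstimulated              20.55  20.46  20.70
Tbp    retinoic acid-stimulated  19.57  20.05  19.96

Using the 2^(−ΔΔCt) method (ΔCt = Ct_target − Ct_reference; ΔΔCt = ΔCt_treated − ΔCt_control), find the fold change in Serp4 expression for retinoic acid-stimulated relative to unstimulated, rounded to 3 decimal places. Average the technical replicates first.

Mean Ct: Serp4 unstimulated 29.380; Serp4 retinoic acid-stimulated 26.820; Tbp unstimulated 20.570; Tbp retinoic acid-stimulated 19.860
ΔCt(unstimulated) = 29.380 − 20.570 = 8.810
ΔCt(retinoic acid-stimulated) = 26.820 − 19.860 = 6.960
ΔΔCt = 6.960 − 8.810 = -1.850
Fold change = 2^(−(-1.850)) = 2^1.850 = 3.6050

3.605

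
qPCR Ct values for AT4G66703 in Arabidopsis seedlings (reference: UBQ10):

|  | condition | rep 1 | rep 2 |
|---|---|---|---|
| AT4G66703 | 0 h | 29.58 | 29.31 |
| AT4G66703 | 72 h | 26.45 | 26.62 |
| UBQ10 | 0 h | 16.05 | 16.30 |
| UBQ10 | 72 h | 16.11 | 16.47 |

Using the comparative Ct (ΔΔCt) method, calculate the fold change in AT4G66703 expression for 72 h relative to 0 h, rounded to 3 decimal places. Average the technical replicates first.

8.140

Mean Ct: AT4G66703 0 h 29.445; AT4G66703 72 h 26.535; UBQ10 0 h 16.175; UBQ10 72 h 16.290
ΔCt(0 h) = 29.445 − 16.175 = 13.270
ΔCt(72 h) = 26.535 − 16.290 = 10.245
ΔΔCt = 10.245 − 13.270 = -3.025
Fold change = 2^(−(-3.025)) = 2^3.025 = 8.1398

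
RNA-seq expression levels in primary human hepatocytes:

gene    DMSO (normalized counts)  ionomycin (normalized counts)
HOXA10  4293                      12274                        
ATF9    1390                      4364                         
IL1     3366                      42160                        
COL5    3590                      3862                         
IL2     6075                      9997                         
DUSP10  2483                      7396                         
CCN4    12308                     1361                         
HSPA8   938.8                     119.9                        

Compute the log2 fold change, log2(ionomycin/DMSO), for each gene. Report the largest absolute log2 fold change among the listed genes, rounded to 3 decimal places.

log2(12274/4293) = 1.516  (HOXA10)
log2(4364/1390) = 1.651  (ATF9)
log2(42160/3366) = 3.647  (IL1)
log2(3862/3590) = 0.105  (COL5)
log2(9997/6075) = 0.719  (IL2)
log2(7396/2483) = 1.575  (DUSP10)
log2(1361/12308) = -3.177  (CCN4)
log2(119.9/938.8) = -2.969  (HSPA8)
The largest magnitude belongs to IL1.

3.647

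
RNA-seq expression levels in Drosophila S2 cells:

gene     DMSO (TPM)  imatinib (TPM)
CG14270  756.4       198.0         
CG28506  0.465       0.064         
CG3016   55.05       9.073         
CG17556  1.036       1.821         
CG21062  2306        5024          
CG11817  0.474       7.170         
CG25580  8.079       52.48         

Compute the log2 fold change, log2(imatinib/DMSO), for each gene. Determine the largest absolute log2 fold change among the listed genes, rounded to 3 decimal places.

log2(198.0/756.4) = -1.934  (CG14270)
log2(0.064/0.465) = -2.861  (CG28506)
log2(9.073/55.05) = -2.601  (CG3016)
log2(1.821/1.036) = 0.814  (CG17556)
log2(5024/2306) = 1.123  (CG21062)
log2(7.170/0.474) = 3.919  (CG11817)
log2(52.48/8.079) = 2.700  (CG25580)
The largest magnitude belongs to CG11817.

3.919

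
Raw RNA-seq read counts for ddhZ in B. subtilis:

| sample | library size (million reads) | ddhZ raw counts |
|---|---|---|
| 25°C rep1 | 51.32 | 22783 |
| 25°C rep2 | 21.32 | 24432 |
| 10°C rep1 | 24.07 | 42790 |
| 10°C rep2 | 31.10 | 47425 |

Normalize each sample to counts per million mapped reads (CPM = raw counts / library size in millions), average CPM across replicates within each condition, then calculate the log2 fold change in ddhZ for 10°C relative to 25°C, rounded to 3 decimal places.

1.055

CPM(25°C rep1) = 22783 / 51.32 = 443.9400
CPM(25°C rep2) = 24432 / 21.32 = 1145.9662
CPM(10°C rep1) = 42790 / 24.07 = 1777.7316
CPM(10°C rep2) = 47425 / 31.10 = 1524.9196
mean CPM(25°C) = 794.9531; mean CPM(10°C) = 1651.3256
Fold change = 1651.3256 / 794.9531 = 2.07726
log2(2.07726) = 1.0547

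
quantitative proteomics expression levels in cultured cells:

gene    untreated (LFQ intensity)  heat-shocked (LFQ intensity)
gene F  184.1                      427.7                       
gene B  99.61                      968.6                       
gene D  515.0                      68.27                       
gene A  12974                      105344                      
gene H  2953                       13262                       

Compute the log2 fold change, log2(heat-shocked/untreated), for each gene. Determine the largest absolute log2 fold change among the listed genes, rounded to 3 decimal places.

3.282

log2(427.7/184.1) = 1.216  (gene F)
log2(968.6/99.61) = 3.282  (gene B)
log2(68.27/515.0) = -2.915  (gene D)
log2(105344/12974) = 3.021  (gene A)
log2(13262/2953) = 2.167  (gene H)
The largest magnitude belongs to gene B.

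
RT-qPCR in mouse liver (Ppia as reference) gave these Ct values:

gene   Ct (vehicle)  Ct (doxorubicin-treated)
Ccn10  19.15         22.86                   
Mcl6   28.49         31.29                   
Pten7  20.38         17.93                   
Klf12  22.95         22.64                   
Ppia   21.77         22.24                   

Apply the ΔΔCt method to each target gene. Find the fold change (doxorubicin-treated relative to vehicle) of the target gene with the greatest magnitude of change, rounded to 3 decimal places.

Ccn10: ΔΔCt = (22.86−22.24) − (19.15−21.77) = 0.62 − (-2.62) = 3.24; fold change = 2^-3.24 = 0.106
Mcl6: ΔΔCt = (31.29−22.24) − (28.49−21.77) = 9.05 − 6.72 = 2.33; fold change = 2^-2.33 = 0.199
Pten7: ΔΔCt = (17.93−22.24) − (20.38−21.77) = -4.31 − (-1.39) = -2.92; fold change = 2^2.92 = 7.568
Klf12: ΔΔCt = (22.64−22.24) − (22.95−21.77) = 0.40 − 1.18 = -0.78; fold change = 2^0.78 = 1.717
Ccn10 has the largest |ΔΔCt| = 3.24.

0.106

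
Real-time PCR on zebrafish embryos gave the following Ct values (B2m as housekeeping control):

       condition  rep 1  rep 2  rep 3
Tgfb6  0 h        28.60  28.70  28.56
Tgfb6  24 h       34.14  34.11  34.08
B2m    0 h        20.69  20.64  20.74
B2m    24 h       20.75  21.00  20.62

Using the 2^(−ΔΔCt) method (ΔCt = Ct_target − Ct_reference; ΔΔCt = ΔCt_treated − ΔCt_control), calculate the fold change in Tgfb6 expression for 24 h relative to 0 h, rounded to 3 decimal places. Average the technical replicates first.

Mean Ct: Tgfb6 0 h 28.620; Tgfb6 24 h 34.110; B2m 0 h 20.690; B2m 24 h 20.790
ΔCt(0 h) = 28.620 − 20.690 = 7.930
ΔCt(24 h) = 34.110 − 20.790 = 13.320
ΔΔCt = 13.320 − 7.930 = 5.390
Fold change = 2^(−5.390) = 0.0238

0.024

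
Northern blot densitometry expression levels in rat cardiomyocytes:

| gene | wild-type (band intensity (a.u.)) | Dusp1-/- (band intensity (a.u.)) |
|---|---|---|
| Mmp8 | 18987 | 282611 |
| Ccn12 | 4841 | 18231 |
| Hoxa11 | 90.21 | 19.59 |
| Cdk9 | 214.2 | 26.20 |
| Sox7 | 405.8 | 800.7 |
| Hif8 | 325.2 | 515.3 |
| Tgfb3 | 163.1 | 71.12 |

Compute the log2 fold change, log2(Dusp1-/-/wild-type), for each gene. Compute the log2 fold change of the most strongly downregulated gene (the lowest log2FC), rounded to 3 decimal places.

log2(282611/18987) = 3.896  (Mmp8)
log2(18231/4841) = 1.913  (Ccn12)
log2(19.59/90.21) = -2.203  (Hoxa11)
log2(26.20/214.2) = -3.031  (Cdk9)
log2(800.7/405.8) = 0.980  (Sox7)
log2(515.3/325.2) = 0.664  (Hif8)
log2(71.12/163.1) = -1.197  (Tgfb3)
Cdk9 is most strongly downregulated.

-3.031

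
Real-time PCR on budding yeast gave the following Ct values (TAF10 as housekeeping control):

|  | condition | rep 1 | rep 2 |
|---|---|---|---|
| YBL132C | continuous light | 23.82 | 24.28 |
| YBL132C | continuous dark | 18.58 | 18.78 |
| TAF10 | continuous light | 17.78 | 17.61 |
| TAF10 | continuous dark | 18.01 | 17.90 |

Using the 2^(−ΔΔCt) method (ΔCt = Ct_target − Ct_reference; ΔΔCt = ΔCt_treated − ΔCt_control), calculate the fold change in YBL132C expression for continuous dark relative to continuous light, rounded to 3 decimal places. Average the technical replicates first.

Mean Ct: YBL132C continuous light 24.050; YBL132C continuous dark 18.680; TAF10 continuous light 17.695; TAF10 continuous dark 17.955
ΔCt(continuous light) = 24.050 − 17.695 = 6.355
ΔCt(continuous dark) = 18.680 − 17.955 = 0.725
ΔΔCt = 0.725 − 6.355 = -5.630
Fold change = 2^(−(-5.630)) = 2^5.630 = 49.5221

49.522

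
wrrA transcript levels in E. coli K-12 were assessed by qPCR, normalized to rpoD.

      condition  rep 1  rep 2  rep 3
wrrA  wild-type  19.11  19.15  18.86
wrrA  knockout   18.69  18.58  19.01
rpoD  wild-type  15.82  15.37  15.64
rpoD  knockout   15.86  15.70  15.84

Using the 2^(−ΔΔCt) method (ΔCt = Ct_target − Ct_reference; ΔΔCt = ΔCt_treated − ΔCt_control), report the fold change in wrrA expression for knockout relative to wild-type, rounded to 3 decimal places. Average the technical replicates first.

1.385

Mean Ct: wrrA wild-type 19.040; wrrA knockout 18.760; rpoD wild-type 15.610; rpoD knockout 15.800
ΔCt(wild-type) = 19.040 − 15.610 = 3.430
ΔCt(knockout) = 18.760 − 15.800 = 2.960
ΔΔCt = 2.960 − 3.430 = -0.470
Fold change = 2^(−(-0.470)) = 2^0.470 = 1.3851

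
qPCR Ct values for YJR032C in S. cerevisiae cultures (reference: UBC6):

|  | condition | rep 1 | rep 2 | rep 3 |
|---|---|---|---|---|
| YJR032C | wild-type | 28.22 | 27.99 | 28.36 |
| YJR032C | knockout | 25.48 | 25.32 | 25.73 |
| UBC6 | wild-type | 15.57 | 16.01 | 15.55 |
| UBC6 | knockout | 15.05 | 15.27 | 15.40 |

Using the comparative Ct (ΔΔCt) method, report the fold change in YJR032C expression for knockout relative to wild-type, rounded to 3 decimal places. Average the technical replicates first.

4.627

Mean Ct: YJR032C wild-type 28.190; YJR032C knockout 25.510; UBC6 wild-type 15.710; UBC6 knockout 15.240
ΔCt(wild-type) = 28.190 − 15.710 = 12.480
ΔCt(knockout) = 25.510 − 15.240 = 10.270
ΔΔCt = 10.270 − 12.480 = -2.210
Fold change = 2^(−(-2.210)) = 2^2.210 = 4.6268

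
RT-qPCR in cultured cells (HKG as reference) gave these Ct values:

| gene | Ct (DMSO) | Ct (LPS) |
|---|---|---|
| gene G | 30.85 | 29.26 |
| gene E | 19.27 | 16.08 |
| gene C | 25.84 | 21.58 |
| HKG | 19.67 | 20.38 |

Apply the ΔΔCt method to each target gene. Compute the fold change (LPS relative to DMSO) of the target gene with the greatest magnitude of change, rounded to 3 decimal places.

31.341

gene G: ΔΔCt = (29.26−20.38) − (30.85−19.67) = 8.88 − 11.18 = -2.30; fold change = 2^2.30 = 4.925
gene E: ΔΔCt = (16.08−20.38) − (19.27−19.67) = -4.30 − (-0.40) = -3.90; fold change = 2^3.90 = 14.929
gene C: ΔΔCt = (21.58−20.38) − (25.84−19.67) = 1.20 − 6.17 = -4.97; fold change = 2^4.97 = 31.341
gene C has the largest |ΔΔCt| = 4.97.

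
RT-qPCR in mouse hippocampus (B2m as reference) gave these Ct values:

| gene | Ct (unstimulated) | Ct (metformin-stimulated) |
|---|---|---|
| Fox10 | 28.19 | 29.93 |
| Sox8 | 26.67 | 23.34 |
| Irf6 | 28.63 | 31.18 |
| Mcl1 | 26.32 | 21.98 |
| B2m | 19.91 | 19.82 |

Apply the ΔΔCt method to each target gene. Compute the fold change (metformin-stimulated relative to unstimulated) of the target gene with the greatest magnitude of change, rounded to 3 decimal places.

19.027

Fox10: ΔΔCt = (29.93−19.82) − (28.19−19.91) = 10.11 − 8.28 = 1.83; fold change = 2^-1.83 = 0.281
Sox8: ΔΔCt = (23.34−19.82) − (26.67−19.91) = 3.52 − 6.76 = -3.24; fold change = 2^3.24 = 9.448
Irf6: ΔΔCt = (31.18−19.82) − (28.63−19.91) = 11.36 − 8.72 = 2.64; fold change = 2^-2.64 = 0.160
Mcl1: ΔΔCt = (21.98−19.82) − (26.32−19.91) = 2.16 − 6.41 = -4.25; fold change = 2^4.25 = 19.027
Mcl1 has the largest |ΔΔCt| = 4.25.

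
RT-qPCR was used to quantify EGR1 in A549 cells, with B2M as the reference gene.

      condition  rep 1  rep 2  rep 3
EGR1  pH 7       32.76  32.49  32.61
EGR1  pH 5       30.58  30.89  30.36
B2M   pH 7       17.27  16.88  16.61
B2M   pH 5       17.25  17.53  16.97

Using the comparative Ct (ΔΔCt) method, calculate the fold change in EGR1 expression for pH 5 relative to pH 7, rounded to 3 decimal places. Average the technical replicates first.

5.063

Mean Ct: EGR1 pH 7 32.620; EGR1 pH 5 30.610; B2M pH 7 16.920; B2M pH 5 17.250
ΔCt(pH 7) = 32.620 − 16.920 = 15.700
ΔCt(pH 5) = 30.610 − 17.250 = 13.360
ΔΔCt = 13.360 − 15.700 = -2.340
Fold change = 2^(−(-2.340)) = 2^2.340 = 5.0630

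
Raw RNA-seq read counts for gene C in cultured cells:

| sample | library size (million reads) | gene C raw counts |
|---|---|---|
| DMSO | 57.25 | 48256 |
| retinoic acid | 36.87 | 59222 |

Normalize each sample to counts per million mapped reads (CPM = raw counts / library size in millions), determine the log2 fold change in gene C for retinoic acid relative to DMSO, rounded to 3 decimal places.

0.930

CPM(DMSO) = 48256 / 57.25 = 842.8996
CPM(retinoic acid) = 59222 / 36.87 = 1606.2381
Fold change = 1606.2381 / 842.8996 = 1.90561
log2(1.90561) = 0.9303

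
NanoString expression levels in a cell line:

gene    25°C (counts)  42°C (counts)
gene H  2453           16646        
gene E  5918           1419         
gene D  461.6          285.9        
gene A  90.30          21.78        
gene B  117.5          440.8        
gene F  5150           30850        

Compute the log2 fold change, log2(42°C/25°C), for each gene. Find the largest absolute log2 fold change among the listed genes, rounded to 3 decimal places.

log2(16646/2453) = 2.763  (gene H)
log2(1419/5918) = -2.060  (gene E)
log2(285.9/461.6) = -0.691  (gene D)
log2(21.78/90.30) = -2.052  (gene A)
log2(440.8/117.5) = 1.907  (gene B)
log2(30850/5150) = 2.583  (gene F)
The largest magnitude belongs to gene H.

2.763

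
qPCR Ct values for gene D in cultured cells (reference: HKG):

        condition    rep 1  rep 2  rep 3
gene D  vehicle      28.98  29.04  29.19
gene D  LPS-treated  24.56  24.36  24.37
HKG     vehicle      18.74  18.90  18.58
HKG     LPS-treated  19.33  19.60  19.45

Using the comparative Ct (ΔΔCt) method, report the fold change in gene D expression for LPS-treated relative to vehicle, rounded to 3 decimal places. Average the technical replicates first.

41.070

Mean Ct: gene D vehicle 29.070; gene D LPS-treated 24.430; HKG vehicle 18.740; HKG LPS-treated 19.460
ΔCt(vehicle) = 29.070 − 18.740 = 10.330
ΔCt(LPS-treated) = 24.430 − 19.460 = 4.970
ΔΔCt = 4.970 − 10.330 = -5.360
Fold change = 2^(−(-5.360)) = 2^5.360 = 41.0696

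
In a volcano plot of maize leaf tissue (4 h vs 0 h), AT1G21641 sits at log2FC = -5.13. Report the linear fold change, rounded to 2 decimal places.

Fold change = 2^(-5.13) = 0.029

0.03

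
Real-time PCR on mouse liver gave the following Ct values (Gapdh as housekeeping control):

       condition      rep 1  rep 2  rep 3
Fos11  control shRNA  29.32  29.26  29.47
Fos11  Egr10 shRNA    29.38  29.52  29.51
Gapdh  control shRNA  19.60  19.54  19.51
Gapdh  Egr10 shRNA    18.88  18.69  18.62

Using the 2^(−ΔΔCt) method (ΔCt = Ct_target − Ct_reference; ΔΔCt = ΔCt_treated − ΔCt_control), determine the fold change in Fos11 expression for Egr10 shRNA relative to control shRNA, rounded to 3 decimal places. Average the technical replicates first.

0.521

Mean Ct: Fos11 control shRNA 29.350; Fos11 Egr10 shRNA 29.470; Gapdh control shRNA 19.550; Gapdh Egr10 shRNA 18.730
ΔCt(control shRNA) = 29.350 − 19.550 = 9.800
ΔCt(Egr10 shRNA) = 29.470 − 18.730 = 10.740
ΔΔCt = 10.740 − 9.800 = 0.940
Fold change = 2^(−0.940) = 0.5212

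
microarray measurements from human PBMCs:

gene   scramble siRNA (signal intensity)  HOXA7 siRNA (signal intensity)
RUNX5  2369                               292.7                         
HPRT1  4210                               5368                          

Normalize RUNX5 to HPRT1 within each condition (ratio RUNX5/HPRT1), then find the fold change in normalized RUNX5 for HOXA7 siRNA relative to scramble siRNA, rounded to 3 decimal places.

0.097

RUNX5/HPRT1 (scramble siRNA) = 2369 / 4210 = 0.56271
RUNX5/HPRT1 (HOXA7 siRNA) = 292.7 / 5368 = 0.054527
Fold change = 0.054527 / 0.56271 = 0.0969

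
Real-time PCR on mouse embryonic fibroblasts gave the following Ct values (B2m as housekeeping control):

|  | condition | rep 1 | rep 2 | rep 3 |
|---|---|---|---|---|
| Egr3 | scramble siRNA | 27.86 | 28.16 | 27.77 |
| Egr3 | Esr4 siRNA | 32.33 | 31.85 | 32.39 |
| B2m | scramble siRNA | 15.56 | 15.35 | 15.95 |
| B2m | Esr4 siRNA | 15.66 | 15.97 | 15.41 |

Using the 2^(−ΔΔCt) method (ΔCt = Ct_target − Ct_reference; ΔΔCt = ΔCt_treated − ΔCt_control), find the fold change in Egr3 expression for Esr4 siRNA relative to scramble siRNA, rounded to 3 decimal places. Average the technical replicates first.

Mean Ct: Egr3 scramble siRNA 27.930; Egr3 Esr4 siRNA 32.190; B2m scramble siRNA 15.620; B2m Esr4 siRNA 15.680
ΔCt(scramble siRNA) = 27.930 − 15.620 = 12.310
ΔCt(Esr4 siRNA) = 32.190 − 15.680 = 16.510
ΔΔCt = 16.510 − 12.310 = 4.200
Fold change = 2^(−4.200) = 0.0544

0.054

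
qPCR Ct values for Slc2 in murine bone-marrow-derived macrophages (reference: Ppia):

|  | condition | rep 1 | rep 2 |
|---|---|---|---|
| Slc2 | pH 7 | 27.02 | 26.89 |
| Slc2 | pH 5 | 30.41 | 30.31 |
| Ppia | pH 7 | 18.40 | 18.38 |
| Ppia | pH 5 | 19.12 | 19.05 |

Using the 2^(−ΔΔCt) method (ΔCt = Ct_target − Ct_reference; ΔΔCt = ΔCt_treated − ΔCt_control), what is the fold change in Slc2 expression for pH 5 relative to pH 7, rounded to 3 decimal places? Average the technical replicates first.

0.153

Mean Ct: Slc2 pH 7 26.955; Slc2 pH 5 30.360; Ppia pH 7 18.390; Ppia pH 5 19.085
ΔCt(pH 7) = 26.955 − 18.390 = 8.565
ΔCt(pH 5) = 30.360 − 19.085 = 11.275
ΔΔCt = 11.275 − 8.565 = 2.710
Fold change = 2^(−2.710) = 0.1528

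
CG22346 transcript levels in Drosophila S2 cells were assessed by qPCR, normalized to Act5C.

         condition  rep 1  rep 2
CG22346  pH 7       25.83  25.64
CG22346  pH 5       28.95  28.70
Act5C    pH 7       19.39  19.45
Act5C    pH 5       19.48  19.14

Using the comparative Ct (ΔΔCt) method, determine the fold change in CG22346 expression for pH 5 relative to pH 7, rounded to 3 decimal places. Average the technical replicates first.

0.109

Mean Ct: CG22346 pH 7 25.735; CG22346 pH 5 28.825; Act5C pH 7 19.420; Act5C pH 5 19.310
ΔCt(pH 7) = 25.735 − 19.420 = 6.315
ΔCt(pH 5) = 28.825 − 19.310 = 9.515
ΔΔCt = 9.515 − 6.315 = 3.200
Fold change = 2^(−3.200) = 0.1088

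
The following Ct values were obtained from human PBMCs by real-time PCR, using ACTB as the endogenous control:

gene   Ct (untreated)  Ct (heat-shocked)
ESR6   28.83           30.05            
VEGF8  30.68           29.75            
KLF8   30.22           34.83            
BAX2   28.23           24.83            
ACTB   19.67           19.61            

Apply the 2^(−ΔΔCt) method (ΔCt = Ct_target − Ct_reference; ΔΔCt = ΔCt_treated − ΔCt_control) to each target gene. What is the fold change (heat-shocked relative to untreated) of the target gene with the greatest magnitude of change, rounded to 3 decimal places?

0.039

ESR6: ΔΔCt = (30.05−19.61) − (28.83−19.67) = 10.44 − 9.16 = 1.28; fold change = 2^-1.28 = 0.412
VEGF8: ΔΔCt = (29.75−19.61) − (30.68−19.67) = 10.14 − 11.01 = -0.87; fold change = 2^0.87 = 1.828
KLF8: ΔΔCt = (34.83−19.61) − (30.22−19.67) = 15.22 − 10.55 = 4.67; fold change = 2^-4.67 = 0.039
BAX2: ΔΔCt = (24.83−19.61) − (28.23−19.67) = 5.22 − 8.56 = -3.34; fold change = 2^3.34 = 10.126
KLF8 has the largest |ΔΔCt| = 4.67.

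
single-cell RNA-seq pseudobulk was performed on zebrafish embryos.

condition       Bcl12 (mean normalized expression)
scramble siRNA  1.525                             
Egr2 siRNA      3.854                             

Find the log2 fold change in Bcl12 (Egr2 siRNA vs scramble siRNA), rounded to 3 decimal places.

Fold change = 3.854 / 1.525 = 2.5272
log2(2.5272) = 1.3375

1.338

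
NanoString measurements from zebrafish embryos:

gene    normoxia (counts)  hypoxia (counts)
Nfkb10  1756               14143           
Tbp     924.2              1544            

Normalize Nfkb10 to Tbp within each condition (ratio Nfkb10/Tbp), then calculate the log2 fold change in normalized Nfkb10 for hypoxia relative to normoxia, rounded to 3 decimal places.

2.269

Nfkb10/Tbp (normoxia) = 1756 / 924.2 = 1.9
Nfkb10/Tbp (hypoxia) = 14143 / 1544 = 9.16
Fold change = 9.16 / 1.9 = 4.8210
log2(4.8210) = 2.2693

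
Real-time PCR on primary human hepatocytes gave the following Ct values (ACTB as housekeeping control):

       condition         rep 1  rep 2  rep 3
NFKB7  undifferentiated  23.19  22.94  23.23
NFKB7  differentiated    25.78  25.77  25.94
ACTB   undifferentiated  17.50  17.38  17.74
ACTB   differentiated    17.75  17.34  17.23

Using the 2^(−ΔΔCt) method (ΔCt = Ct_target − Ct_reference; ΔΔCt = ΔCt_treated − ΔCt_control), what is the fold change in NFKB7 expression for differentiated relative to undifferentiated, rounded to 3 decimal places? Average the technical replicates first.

0.143

Mean Ct: NFKB7 undifferentiated 23.120; NFKB7 differentiated 25.830; ACTB undifferentiated 17.540; ACTB differentiated 17.440
ΔCt(undifferentiated) = 23.120 − 17.540 = 5.580
ΔCt(differentiated) = 25.830 − 17.440 = 8.390
ΔΔCt = 8.390 − 5.580 = 2.810
Fold change = 2^(−2.810) = 0.1426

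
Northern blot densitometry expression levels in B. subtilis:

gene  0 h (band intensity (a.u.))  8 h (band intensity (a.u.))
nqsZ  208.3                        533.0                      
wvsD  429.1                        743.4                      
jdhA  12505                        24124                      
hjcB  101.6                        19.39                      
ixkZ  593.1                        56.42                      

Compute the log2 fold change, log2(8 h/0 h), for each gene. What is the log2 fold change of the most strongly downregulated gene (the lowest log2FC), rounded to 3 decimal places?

-3.394

log2(533.0/208.3) = 1.355  (nqsZ)
log2(743.4/429.1) = 0.793  (wvsD)
log2(24124/12505) = 0.948  (jdhA)
log2(19.39/101.6) = -2.390  (hjcB)
log2(56.42/593.1) = -3.394  (ixkZ)
ixkZ is most strongly downregulated.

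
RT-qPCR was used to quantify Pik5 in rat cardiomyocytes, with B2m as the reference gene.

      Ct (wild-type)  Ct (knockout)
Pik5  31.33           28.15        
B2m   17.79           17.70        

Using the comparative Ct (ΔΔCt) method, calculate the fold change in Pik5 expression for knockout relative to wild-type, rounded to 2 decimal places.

8.51

ΔCt(wild-type) = 31.330 − 17.790 = 13.540
ΔCt(knockout) = 28.150 − 17.700 = 10.450
ΔΔCt = 10.450 − 13.540 = -3.090
Fold change = 2^(−(-3.090)) = 2^3.090 = 8.515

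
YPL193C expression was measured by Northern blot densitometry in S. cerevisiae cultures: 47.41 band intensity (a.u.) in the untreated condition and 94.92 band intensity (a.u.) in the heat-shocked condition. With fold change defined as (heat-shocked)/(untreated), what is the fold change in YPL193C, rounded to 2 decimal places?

Fold change = 94.92 / 47.41 = 2.002
YPL193C is upregulated.

2.00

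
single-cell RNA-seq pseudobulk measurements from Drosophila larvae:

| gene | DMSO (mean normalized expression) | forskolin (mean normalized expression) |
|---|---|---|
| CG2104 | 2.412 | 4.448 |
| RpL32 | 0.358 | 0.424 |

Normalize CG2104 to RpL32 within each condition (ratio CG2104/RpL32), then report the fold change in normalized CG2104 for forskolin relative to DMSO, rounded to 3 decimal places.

1.557

CG2104/RpL32 (DMSO) = 2.412 / 0.358 = 6.7374
CG2104/RpL32 (forskolin) = 4.448 / 0.424 = 10.491
Fold change = 10.491 / 6.7374 = 1.5571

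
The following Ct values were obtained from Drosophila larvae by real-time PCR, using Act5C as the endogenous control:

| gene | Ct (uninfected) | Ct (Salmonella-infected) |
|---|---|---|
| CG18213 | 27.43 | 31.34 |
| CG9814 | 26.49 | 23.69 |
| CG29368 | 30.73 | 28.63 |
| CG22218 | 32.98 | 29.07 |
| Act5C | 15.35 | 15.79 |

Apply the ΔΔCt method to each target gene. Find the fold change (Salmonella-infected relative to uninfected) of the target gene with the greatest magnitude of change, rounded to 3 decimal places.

20.393

CG18213: ΔΔCt = (31.34−15.79) − (27.43−15.35) = 15.55 − 12.08 = 3.47; fold change = 2^-3.47 = 0.090
CG9814: ΔΔCt = (23.69−15.79) − (26.49−15.35) = 7.90 − 11.14 = -3.24; fold change = 2^3.24 = 9.448
CG29368: ΔΔCt = (28.63−15.79) − (30.73−15.35) = 12.84 − 15.38 = -2.54; fold change = 2^2.54 = 5.816
CG22218: ΔΔCt = (29.07−15.79) − (32.98−15.35) = 13.28 − 17.63 = -4.35; fold change = 2^4.35 = 20.393
CG22218 has the largest |ΔΔCt| = 4.35.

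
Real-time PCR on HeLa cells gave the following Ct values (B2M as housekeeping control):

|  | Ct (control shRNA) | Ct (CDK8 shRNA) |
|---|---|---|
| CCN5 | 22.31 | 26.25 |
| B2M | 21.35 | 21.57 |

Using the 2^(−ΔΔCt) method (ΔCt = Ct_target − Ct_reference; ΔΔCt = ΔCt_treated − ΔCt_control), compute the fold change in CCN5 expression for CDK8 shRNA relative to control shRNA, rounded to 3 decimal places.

0.076

ΔCt(control shRNA) = 22.310 − 21.350 = 0.960
ΔCt(CDK8 shRNA) = 26.250 − 21.570 = 4.680
ΔΔCt = 4.680 − 0.960 = 3.720
Fold change = 2^(−3.720) = 0.0759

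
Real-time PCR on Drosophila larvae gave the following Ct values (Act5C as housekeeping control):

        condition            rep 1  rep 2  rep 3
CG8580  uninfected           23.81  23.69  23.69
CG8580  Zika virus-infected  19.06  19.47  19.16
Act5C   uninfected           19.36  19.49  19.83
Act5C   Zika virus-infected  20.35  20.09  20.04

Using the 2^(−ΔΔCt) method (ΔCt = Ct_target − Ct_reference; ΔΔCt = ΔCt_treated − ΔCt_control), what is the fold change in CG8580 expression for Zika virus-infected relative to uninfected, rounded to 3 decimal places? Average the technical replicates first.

Mean Ct: CG8580 uninfected 23.730; CG8580 Zika virus-infected 19.230; Act5C uninfected 19.560; Act5C Zika virus-infected 20.160
ΔCt(uninfected) = 23.730 − 19.560 = 4.170
ΔCt(Zika virus-infected) = 19.230 − 20.160 = -0.930
ΔΔCt = -0.930 − 4.170 = -5.100
Fold change = 2^(−(-5.100)) = 2^5.100 = 34.2968

34.297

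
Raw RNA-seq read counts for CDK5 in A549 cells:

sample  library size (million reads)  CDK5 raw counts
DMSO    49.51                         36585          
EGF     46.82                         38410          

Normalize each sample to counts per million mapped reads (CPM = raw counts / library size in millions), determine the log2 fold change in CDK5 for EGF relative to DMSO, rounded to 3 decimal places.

CPM(DMSO) = 36585 / 49.51 = 738.9416
CPM(EGF) = 38410 / 46.82 = 820.3759
Fold change = 820.3759 / 738.9416 = 1.11020
log2(1.11020) = 0.1508

0.151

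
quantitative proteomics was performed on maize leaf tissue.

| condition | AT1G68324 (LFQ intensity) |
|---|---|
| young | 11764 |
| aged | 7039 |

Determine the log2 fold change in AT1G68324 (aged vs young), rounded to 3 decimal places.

-0.741

Fold change = 7039 / 11764 = 0.5984
log2(0.5984) = -0.7409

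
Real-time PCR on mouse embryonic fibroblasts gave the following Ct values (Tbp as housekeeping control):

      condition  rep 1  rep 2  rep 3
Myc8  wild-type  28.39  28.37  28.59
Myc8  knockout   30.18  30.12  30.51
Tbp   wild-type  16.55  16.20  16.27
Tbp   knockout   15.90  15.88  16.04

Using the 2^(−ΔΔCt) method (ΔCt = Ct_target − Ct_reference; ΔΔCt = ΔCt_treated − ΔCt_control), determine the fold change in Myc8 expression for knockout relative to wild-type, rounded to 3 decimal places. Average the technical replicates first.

0.215

Mean Ct: Myc8 wild-type 28.450; Myc8 knockout 30.270; Tbp wild-type 16.340; Tbp knockout 15.940
ΔCt(wild-type) = 28.450 − 16.340 = 12.110
ΔCt(knockout) = 30.270 − 15.940 = 14.330
ΔΔCt = 14.330 − 12.110 = 2.220
Fold change = 2^(−2.220) = 0.2146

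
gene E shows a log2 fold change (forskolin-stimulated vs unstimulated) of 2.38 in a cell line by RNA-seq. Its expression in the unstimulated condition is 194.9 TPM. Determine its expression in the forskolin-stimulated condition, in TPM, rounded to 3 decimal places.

Fold change = 2^(2.38) = 5.2054
forskolin-stimulated expression = 194.9 × 5.2054 = 1014.526

1014.526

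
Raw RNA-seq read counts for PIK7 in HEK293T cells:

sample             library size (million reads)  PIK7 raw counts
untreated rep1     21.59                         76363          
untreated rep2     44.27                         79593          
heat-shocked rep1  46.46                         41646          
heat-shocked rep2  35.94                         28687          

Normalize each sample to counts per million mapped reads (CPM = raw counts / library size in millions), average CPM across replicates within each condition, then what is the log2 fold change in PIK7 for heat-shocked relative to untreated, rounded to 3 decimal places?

-1.655

CPM(untreated rep1) = 76363 / 21.59 = 3536.9616
CPM(untreated rep2) = 79593 / 44.27 = 1797.8993
CPM(heat-shocked rep1) = 41646 / 46.46 = 896.3840
CPM(heat-shocked rep2) = 28687 / 35.94 = 798.1914
mean CPM(untreated) = 2667.4304; mean CPM(heat-shocked) = 847.2877
Fold change = 847.2877 / 2667.4304 = 0.31764
log2(0.31764) = -1.6545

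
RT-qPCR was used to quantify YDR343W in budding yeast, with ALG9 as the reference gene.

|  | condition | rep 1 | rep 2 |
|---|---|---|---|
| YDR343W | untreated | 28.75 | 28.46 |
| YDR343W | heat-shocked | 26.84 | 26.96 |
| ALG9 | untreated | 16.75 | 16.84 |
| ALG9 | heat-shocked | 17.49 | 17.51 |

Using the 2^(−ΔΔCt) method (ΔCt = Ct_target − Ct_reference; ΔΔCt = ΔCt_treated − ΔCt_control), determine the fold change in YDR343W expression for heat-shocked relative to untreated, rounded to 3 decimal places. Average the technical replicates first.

5.315

Mean Ct: YDR343W untreated 28.605; YDR343W heat-shocked 26.900; ALG9 untreated 16.795; ALG9 heat-shocked 17.500
ΔCt(untreated) = 28.605 − 16.795 = 11.810
ΔCt(heat-shocked) = 26.900 − 17.500 = 9.400
ΔΔCt = 9.400 − 11.810 = -2.410
Fold change = 2^(−(-2.410)) = 2^2.410 = 5.3147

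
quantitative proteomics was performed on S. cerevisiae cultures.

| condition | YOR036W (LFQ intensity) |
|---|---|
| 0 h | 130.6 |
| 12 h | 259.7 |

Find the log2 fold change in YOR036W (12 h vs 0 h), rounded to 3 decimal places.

Fold change = 259.7 / 130.6 = 1.9885
log2(1.9885) = 0.9917

0.992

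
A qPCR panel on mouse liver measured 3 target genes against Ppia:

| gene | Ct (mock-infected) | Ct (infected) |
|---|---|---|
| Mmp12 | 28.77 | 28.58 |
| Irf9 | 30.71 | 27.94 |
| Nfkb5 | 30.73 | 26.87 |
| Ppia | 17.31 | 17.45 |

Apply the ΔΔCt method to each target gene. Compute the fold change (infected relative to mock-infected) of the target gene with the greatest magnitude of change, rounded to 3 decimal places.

Mmp12: ΔΔCt = (28.58−17.45) − (28.77−17.31) = 11.13 − 11.46 = -0.33; fold change = 2^0.33 = 1.257
Irf9: ΔΔCt = (27.94−17.45) − (30.71−17.31) = 10.49 − 13.40 = -2.91; fold change = 2^2.91 = 7.516
Nfkb5: ΔΔCt = (26.87−17.45) − (30.73−17.31) = 9.42 − 13.42 = -4.00; fold change = 2^4.00 = 16.000
Nfkb5 has the largest |ΔΔCt| = 4.00.

16.000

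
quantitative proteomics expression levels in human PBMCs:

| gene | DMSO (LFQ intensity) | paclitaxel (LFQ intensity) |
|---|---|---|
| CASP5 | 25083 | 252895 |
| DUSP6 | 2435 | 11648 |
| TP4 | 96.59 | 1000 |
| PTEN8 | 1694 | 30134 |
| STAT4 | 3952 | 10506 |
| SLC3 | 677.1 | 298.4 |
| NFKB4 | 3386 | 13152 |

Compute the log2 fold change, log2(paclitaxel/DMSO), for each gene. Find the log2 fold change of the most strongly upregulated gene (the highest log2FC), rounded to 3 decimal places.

4.153

log2(252895/25083) = 3.334  (CASP5)
log2(11648/2435) = 2.258  (DUSP6)
log2(1000/96.59) = 3.372  (TP4)
log2(30134/1694) = 4.153  (PTEN8)
log2(10506/3952) = 1.411  (STAT4)
log2(298.4/677.1) = -1.182  (SLC3)
log2(13152/3386) = 1.958  (NFKB4)
PTEN8 is most strongly upregulated.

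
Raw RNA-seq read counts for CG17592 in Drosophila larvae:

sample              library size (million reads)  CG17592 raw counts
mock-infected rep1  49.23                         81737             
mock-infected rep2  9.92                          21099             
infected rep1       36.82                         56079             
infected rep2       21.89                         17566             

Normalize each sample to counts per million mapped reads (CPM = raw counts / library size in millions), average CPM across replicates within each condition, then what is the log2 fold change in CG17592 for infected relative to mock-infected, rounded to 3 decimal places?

CPM(mock-infected rep1) = 81737 / 49.23 = 1660.3088
CPM(mock-infected rep2) = 21099 / 9.92 = 2126.9153
CPM(infected rep1) = 56079 / 36.82 = 1523.0581
CPM(infected rep2) = 17566 / 21.89 = 802.4669
mean CPM(mock-infected) = 1893.6120; mean CPM(infected) = 1162.7625
Fold change = 1162.7625 / 1893.6120 = 0.61404
log2(0.61404) = -0.7036

-0.704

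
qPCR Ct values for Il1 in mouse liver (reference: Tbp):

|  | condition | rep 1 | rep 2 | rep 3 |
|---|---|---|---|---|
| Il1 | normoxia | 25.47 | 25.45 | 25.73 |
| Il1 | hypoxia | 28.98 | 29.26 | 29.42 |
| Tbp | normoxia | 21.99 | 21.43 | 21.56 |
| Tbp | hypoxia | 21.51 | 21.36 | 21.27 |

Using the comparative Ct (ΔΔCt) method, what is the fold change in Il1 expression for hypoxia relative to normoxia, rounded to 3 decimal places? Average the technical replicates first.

0.065

Mean Ct: Il1 normoxia 25.550; Il1 hypoxia 29.220; Tbp normoxia 21.660; Tbp hypoxia 21.380
ΔCt(normoxia) = 25.550 − 21.660 = 3.890
ΔCt(hypoxia) = 29.220 − 21.380 = 7.840
ΔΔCt = 7.840 − 3.890 = 3.950
Fold change = 2^(−3.950) = 0.0647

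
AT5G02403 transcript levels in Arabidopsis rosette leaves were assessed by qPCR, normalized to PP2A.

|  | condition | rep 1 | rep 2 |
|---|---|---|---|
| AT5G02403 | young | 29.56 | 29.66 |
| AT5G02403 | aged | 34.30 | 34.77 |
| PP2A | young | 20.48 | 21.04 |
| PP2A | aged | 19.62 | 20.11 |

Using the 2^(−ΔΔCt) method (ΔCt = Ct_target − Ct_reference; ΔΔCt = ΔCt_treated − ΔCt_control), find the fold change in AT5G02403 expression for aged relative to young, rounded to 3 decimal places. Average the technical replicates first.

Mean Ct: AT5G02403 young 29.610; AT5G02403 aged 34.535; PP2A young 20.760; PP2A aged 19.865
ΔCt(young) = 29.610 − 20.760 = 8.850
ΔCt(aged) = 34.535 − 19.865 = 14.670
ΔΔCt = 14.670 − 8.850 = 5.820
Fold change = 2^(−5.820) = 0.0177

0.018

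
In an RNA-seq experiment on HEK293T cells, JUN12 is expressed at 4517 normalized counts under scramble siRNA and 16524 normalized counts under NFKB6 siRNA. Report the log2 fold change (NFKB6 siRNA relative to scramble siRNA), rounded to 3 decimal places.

Fold change = 16524 / 4517 = 3.6582
log2(3.6582) = 1.8711

1.871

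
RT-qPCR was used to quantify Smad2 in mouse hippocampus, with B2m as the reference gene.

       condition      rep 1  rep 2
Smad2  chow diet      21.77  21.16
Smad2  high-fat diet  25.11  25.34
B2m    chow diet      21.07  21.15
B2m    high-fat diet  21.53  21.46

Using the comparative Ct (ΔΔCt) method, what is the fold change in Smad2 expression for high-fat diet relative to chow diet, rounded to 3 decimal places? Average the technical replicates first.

0.096

Mean Ct: Smad2 chow diet 21.465; Smad2 high-fat diet 25.225; B2m chow diet 21.110; B2m high-fat diet 21.495
ΔCt(chow diet) = 21.465 − 21.110 = 0.355
ΔCt(high-fat diet) = 25.225 − 21.495 = 3.730
ΔΔCt = 3.730 − 0.355 = 3.375
Fold change = 2^(−3.375) = 0.0964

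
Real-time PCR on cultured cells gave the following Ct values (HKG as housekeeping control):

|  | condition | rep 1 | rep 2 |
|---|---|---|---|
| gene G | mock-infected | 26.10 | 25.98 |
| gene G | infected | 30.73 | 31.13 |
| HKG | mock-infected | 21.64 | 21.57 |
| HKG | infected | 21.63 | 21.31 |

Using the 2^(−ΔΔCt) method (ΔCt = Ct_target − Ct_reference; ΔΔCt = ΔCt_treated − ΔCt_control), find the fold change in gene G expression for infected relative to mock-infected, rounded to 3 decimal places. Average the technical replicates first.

Mean Ct: gene G mock-infected 26.040; gene G infected 30.930; HKG mock-infected 21.605; HKG infected 21.470
ΔCt(mock-infected) = 26.040 − 21.605 = 4.435
ΔCt(infected) = 30.930 − 21.470 = 9.460
ΔΔCt = 9.460 − 4.435 = 5.025
Fold change = 2^(−5.025) = 0.0307

0.031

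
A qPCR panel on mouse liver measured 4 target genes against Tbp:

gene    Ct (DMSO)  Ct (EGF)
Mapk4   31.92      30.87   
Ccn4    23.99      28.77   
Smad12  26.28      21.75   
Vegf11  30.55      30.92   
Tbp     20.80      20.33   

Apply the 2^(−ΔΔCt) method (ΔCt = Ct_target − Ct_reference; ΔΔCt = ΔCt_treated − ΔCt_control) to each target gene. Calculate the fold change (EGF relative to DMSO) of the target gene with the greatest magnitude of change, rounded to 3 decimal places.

Mapk4: ΔΔCt = (30.87−20.33) − (31.92−20.80) = 10.54 − 11.12 = -0.58; fold change = 2^0.58 = 1.495
Ccn4: ΔΔCt = (28.77−20.33) − (23.99−20.80) = 8.44 − 3.19 = 5.25; fold change = 2^-5.25 = 0.026
Smad12: ΔΔCt = (21.75−20.33) − (26.28−20.80) = 1.42 − 5.48 = -4.06; fold change = 2^4.06 = 16.679
Vegf11: ΔΔCt = (30.92−20.33) − (30.55−20.80) = 10.59 − 9.75 = 0.84; fold change = 2^-0.84 = 0.559
Ccn4 has the largest |ΔΔCt| = 5.25.

0.026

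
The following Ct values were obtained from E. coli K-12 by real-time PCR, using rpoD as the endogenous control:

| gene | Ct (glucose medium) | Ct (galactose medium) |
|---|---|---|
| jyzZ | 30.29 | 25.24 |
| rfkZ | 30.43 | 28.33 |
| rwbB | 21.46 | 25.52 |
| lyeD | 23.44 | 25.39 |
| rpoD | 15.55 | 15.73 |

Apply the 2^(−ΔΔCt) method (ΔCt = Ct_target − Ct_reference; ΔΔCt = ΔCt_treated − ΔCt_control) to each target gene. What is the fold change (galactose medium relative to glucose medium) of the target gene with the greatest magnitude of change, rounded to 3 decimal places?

jyzZ: ΔΔCt = (25.24−15.73) − (30.29−15.55) = 9.51 − 14.74 = -5.23; fold change = 2^5.23 = 37.531
rfkZ: ΔΔCt = (28.33−15.73) − (30.43−15.55) = 12.60 − 14.88 = -2.28; fold change = 2^2.28 = 4.857
rwbB: ΔΔCt = (25.52−15.73) − (21.46−15.55) = 9.79 − 5.91 = 3.88; fold change = 2^-3.88 = 0.068
lyeD: ΔΔCt = (25.39−15.73) − (23.44−15.55) = 9.66 − 7.89 = 1.77; fold change = 2^-1.77 = 0.293
jyzZ has the largest |ΔΔCt| = 5.23.

37.531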